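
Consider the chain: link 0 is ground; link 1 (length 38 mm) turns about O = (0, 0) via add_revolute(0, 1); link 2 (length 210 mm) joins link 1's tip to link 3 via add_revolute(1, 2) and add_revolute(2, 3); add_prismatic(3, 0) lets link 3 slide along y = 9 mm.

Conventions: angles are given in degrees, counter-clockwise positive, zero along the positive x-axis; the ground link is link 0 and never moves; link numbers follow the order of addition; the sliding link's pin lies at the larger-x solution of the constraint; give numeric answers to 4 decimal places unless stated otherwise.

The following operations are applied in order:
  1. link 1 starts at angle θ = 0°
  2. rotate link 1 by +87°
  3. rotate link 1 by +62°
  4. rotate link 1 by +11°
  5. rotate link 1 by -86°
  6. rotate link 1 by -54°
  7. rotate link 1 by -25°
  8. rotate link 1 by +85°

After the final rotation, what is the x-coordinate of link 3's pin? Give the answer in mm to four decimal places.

geometry: r = 38 mm, L = 210 mm, e = 9 mm; θ starts at 0°
rotate link 1 by +87°: θ ← 0° +87° = 87°
rotate link 1 by +62°: θ ← 87° +62° = 149°
rotate link 1 by +11°: θ ← 149° +11° = 160°
rotate link 1 by -86°: θ ← 160° -86° = 74°
rotate link 1 by -54°: θ ← 74° -54° = 20°
rotate link 1 by -25°: θ ← 20° -25° = -5°
rotate link 1 by +85°: θ ← -5° +85° = 80°
crank pin P = (r cos θ, r sin θ) = (6.598631, 37.422695)
h = r sin θ − e = 37.422695 − 9 = 28.422695
x = r cos θ + √(L² − h²) = 6.598631 + 208.067658 = 214.666289

214.6663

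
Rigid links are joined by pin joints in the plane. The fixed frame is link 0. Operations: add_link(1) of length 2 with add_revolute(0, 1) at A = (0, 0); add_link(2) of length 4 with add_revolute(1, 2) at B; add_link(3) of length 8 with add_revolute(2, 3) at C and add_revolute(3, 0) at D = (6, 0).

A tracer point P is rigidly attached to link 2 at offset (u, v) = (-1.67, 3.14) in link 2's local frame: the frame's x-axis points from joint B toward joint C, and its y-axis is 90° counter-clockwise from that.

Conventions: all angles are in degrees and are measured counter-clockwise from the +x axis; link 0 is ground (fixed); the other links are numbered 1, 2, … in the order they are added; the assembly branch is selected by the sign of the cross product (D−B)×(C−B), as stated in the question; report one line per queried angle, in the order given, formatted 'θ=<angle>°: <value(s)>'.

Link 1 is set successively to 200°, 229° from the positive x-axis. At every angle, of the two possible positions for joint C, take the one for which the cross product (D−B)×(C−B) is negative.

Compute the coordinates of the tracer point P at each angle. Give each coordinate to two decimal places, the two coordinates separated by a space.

A=(0,0), D=(6.00,0)
θ=200°: B = A + 2.00·(cos200°, sin200°) = (-1.8794, -0.6840)
θ=200°: |BD| = 7.9090
θ=200°: circle(B,4.00) ∩ circle(D,8.00): a=0.9200, h=3.8928
θ=200°:   candidates: C₊=(-1.2995,3.2737) cross=30.788; C₋=(-0.6262,-4.4826) cross=-30.788
θ=200°:   branch - wants cross < 0 → take C=(-0.6262,-4.4826) (cross=-30.788)
θ=200°: ex = (C−B)/|BC| = (0.3133,-0.9497); ey = (0.9497,0.3133)
θ=200°: P = B + -1.67·ex + 3.14·ey = (0.5793,1.8857)
θ=229°: B = A + 2.00·(cos229°, sin229°) = (-1.3121, -1.5094)
θ=229°: |BD| = 7.4663
θ=229°: circle(B,4.00) ∩ circle(D,8.00): a=0.5187, h=3.9662
θ=229°:   candidates: C₊=(-1.6060,2.4798) cross=29.613; C₋=(-0.0023,-5.2889) cross=-29.613
θ=229°:   branch - wants cross < 0 → take C=(-0.0023,-5.2889) (cross=-29.613)
θ=229°: ex = (C−B)/|BC| = (0.3275,-0.9449); ey = (0.9449,0.3275)
θ=229°: P = B + -1.67·ex + 3.14·ey = (1.1079,1.0967)

θ=200°: 0.58 1.89
θ=229°: 1.11 1.10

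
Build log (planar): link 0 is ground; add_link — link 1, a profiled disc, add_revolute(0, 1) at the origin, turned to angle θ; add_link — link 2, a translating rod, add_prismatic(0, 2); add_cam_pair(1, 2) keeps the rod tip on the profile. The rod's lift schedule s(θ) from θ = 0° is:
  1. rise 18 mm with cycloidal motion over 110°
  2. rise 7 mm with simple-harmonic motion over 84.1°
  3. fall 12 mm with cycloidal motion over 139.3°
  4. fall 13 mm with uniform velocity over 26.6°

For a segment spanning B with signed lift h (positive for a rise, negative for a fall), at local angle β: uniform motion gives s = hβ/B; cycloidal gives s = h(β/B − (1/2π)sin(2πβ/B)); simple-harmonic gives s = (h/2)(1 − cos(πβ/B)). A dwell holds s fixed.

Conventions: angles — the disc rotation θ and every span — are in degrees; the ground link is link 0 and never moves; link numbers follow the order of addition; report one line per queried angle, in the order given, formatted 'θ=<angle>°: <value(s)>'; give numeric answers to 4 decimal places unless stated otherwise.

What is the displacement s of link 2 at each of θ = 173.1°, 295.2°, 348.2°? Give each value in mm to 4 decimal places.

seg 1 [0°–110°] cycloidal, h=18: full span → s += 18 → s = 18.0000
seg 2 [110°–194.1°] simple-harmonic, h=7: θ=173.1° here. β=63.1, B=84.1. 7/2·(1 − cos(π·0.7503)) = 5.9772 → s = 23.9772
seg 2 [110°–194.1°] simple-harmonic, h=7: full span → s += 7 → s = 25.0000
seg 3 [194.1°–333.4°] cycloidal, h=-12: θ=295.2° here. β=101.1, B=139.3. -12·(0.7258 − sin(2π·0.7258)/(2π)) = -10.5970 → s = 14.4030
seg 3 [194.1°–333.4°] cycloidal, h=-12: full span → s += -12 → s = 13.0000
seg 4 [333.4°–360°] uniform, h=-13: θ=348.2° here. β=14.8, B=26.6. -13·14.8/26.6 = -7.2331 → s = 5.7669

θ=173.1°: 23.9772
θ=295.2°: 14.4030
θ=348.2°: 5.7669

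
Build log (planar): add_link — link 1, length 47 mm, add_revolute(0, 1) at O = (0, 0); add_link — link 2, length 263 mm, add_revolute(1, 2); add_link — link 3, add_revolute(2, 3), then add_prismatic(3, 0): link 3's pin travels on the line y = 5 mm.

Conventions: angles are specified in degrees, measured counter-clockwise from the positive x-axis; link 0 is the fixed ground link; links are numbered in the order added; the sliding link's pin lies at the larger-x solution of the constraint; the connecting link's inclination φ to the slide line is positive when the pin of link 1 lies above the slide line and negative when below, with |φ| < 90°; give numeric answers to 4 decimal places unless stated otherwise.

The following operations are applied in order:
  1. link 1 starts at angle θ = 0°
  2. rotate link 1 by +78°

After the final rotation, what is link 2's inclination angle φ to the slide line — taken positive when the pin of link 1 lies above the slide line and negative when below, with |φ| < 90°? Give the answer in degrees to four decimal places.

geometry: r = 47 mm, L = 263 mm, e = 5 mm; θ starts at 0°
rotate link 1 by +78°: θ ← 0° +78° = 78°
h = r sin θ − e = 45.972937 − 5 = 40.972937
sin φ = h / L = 40.972937 / 263 = 0.15579064
φ = arcsin(0.15579064) = 8.962653°

8.9627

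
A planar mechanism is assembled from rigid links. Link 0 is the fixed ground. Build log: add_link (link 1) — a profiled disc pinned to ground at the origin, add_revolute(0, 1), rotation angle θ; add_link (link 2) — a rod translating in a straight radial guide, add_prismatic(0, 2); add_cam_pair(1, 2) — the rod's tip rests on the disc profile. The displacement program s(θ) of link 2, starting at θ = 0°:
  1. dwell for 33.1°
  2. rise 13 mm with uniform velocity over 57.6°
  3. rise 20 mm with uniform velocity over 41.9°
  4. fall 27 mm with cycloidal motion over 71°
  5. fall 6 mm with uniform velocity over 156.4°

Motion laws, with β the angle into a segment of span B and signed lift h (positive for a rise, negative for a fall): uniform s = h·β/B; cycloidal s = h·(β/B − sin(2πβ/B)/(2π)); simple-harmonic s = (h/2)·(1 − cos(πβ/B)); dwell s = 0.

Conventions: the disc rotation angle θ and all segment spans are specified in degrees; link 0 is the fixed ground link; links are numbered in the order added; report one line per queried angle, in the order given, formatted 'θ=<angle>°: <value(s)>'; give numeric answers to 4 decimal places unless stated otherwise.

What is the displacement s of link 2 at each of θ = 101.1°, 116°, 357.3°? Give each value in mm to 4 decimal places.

seg 1 [0°–33.1°] dwell: s stays 0.0000
seg 2 [33.1°–90.7°] uniform, h=13: full span → s += 13 → s = 13.0000
seg 3 [90.7°–132.6°] uniform, h=20: θ=101.1° here. β=10.4, B=41.9. 20·10.4/41.9 = 4.9642 → s = 17.9642
seg 3 [90.7°–132.6°] uniform, h=20: θ=116° here. β=25.3, B=41.9. 20·25.3/41.9 = 12.0764 → s = 25.0764
seg 3 [90.7°–132.6°] uniform, h=20: full span → s += 20 → s = 33.0000
seg 4 [132.6°–203.6°] cycloidal, h=-27: full span → s += -27 → s = 6.0000
seg 5 [203.6°–360°] uniform, h=-6: θ=357.3° here. β=153.7, B=156.4. -6·153.7/156.4 = -5.8964 → s = 0.1036

θ=101.1°: 17.9642
θ=116°: 25.0764
θ=357.3°: 0.1036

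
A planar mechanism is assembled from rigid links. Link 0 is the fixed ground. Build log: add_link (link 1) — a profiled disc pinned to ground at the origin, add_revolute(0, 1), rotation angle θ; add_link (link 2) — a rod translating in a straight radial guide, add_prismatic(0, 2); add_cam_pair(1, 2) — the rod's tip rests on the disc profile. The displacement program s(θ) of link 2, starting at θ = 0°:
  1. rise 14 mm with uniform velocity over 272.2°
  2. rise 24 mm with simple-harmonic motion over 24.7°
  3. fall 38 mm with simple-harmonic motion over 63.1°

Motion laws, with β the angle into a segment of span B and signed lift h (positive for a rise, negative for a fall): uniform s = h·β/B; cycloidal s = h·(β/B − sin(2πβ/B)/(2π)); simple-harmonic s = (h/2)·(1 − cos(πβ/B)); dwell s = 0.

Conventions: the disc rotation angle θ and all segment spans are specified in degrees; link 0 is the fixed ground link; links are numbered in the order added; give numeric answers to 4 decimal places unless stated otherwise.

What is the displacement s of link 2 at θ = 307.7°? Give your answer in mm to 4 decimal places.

seg 1 [0°–272.2°] uniform, h=14: full span → s += 14 → s = 14.0000
seg 2 [272.2°–296.9°] simple-harmonic, h=24: full span → s += 24 → s = 38.0000
seg 3 [296.9°–360°] simple-harmonic, h=-38: θ=307.7° here. β=10.8, B=63.1. -38/2·(1 − cos(π·0.1712)) = -2.6812 → s = 35.3188

35.3188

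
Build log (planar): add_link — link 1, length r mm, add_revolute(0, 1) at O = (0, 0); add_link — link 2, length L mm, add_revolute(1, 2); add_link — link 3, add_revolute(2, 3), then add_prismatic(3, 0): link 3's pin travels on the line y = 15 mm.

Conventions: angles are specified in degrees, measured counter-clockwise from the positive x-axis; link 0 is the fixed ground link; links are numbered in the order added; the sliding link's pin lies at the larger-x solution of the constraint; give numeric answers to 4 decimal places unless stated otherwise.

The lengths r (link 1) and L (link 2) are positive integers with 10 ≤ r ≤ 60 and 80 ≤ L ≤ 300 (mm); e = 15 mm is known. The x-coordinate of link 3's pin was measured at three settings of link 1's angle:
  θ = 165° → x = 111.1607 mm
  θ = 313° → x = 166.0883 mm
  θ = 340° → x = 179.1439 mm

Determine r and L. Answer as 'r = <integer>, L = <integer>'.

constraint per measurement: (x − r cos θ)² + (r sin θ − e)² = L²
subtracting the θ₁ and θ₂ equations cancels the r² and L² terms:
r = (x₁² − x₂²) / (2[(x₁cos θ₁ + e sin θ₁) − (x₂cos θ₂ + e sin θ₂)]) = 37.0000 → r = 37
L² = (x₁ − r cos θ₁)² + (r sin θ₁ − e)² = 21609.0134 → L = 147.0000 → L = 147
check at θ₃=340°: x = 179.1439 (printed 179.1439) ✓

r = 37, L = 147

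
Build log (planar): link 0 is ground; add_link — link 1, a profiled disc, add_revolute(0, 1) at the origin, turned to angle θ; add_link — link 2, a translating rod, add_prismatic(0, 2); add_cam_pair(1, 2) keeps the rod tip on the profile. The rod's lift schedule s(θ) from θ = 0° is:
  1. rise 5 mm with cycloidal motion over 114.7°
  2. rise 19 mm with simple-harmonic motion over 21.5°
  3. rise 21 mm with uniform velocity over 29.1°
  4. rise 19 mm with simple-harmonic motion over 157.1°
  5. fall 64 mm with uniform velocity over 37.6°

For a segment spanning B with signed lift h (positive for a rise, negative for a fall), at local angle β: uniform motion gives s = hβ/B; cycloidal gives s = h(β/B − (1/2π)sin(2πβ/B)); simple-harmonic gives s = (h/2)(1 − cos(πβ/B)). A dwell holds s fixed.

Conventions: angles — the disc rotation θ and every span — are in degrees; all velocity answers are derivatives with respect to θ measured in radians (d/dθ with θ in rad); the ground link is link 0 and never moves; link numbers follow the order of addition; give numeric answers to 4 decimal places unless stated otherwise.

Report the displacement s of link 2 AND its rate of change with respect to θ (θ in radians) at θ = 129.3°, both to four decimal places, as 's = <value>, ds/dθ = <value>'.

seg 1 [0°–114.7°] cycloidal, h=5: full span → s += 5 → s = 5.0000
seg 2 [114.7°–136.2°] simple-harmonic, h=19: θ=129.3° here. β=14.6, B=21.5. 19/2·(1 − cos(π·0.6791)) = 14.5669 → s = 19.5669
velocity in seg [114.7°–136.2°] (simple-harmonic), θ in radians: β = 14.6° = 0.2548 rad, B = 21.5° = 0.3752 rad; ds/dθ = (πh/(2B)) sin(πβ/B) = (π·19/(2·0.3752)) sin(π·0.6791) = 67.277781 mm/rad

s = 19.5669, ds/dθ = 67.2778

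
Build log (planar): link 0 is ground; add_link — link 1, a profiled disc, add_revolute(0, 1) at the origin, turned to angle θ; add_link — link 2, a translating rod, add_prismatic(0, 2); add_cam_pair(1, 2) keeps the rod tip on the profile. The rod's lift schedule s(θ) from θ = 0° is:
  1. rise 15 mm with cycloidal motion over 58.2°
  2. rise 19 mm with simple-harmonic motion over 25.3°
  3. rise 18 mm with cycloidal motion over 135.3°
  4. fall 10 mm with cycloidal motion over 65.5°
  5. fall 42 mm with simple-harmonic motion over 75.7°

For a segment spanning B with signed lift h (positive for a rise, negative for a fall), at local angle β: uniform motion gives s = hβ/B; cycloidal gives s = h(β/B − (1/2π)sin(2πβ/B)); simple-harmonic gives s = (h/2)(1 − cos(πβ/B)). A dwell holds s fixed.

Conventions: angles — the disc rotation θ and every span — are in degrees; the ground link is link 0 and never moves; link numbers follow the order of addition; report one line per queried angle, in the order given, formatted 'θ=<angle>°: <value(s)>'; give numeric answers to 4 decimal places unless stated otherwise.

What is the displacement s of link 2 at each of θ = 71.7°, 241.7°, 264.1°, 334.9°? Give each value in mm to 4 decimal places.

seg 1 [0°–58.2°] cycloidal, h=15: full span → s += 15 → s = 15.0000
seg 2 [58.2°–83.5°] simple-harmonic, h=19: θ=71.7° here. β=13.5, B=25.3. 19/2·(1 − cos(π·0.5336)) = 10.5008 → s = 25.5008
seg 2 [58.2°–83.5°] simple-harmonic, h=19: full span → s += 19 → s = 34.0000
seg 3 [83.5°–218.8°] cycloidal, h=18: full span → s += 18 → s = 52.0000
seg 4 [218.8°–284.3°] cycloidal, h=-10: θ=241.7° here. β=22.9, B=65.5. -10·(0.3496 − sin(2π·0.3496)/(2π)) = -2.2064 → s = 49.7936
seg 4 [218.8°–284.3°] cycloidal, h=-10: θ=264.1° here. β=45.3, B=65.5. -10·(0.6916 − sin(2π·0.6916)/(2π)) = -8.4016 → s = 43.5984
seg 4 [218.8°–284.3°] cycloidal, h=-10: full span → s += -10 → s = 42.0000
seg 5 [284.3°–360°] simple-harmonic, h=-42: θ=334.9° here. β=50.6, B=75.7. -42/2·(1 − cos(π·0.6684)) = -31.6005 → s = 10.3995

θ=71.7°: 25.5008
θ=241.7°: 49.7936
θ=264.1°: 43.5984
θ=334.9°: 10.3995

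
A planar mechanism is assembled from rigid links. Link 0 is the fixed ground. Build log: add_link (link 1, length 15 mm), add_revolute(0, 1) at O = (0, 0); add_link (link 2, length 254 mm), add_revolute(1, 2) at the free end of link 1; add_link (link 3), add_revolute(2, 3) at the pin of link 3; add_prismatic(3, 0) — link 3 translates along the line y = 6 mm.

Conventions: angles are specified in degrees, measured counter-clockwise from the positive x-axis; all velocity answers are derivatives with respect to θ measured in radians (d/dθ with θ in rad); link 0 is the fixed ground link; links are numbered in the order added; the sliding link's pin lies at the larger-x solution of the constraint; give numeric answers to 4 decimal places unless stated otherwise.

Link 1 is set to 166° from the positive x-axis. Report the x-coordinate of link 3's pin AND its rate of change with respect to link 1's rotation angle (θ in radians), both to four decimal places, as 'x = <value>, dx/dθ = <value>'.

geometry: r = 15 mm, L = 254 mm, e = 6 mm
crank pin P = (r cos θ, r sin θ) = (-14.554436, 3.628828)
h = r sin θ − e = 3.628828 − 6 = -2.371172
x = r cos θ + √(L² − h²) = -14.554436 + 253.988932 = 239.434496
dx/dθ = −r sin θ − h·r cos θ/√(L² − h²) (θ in radians; h = -2.371172) = -3.764705

x = 239.4345, dx/dθ = -3.7647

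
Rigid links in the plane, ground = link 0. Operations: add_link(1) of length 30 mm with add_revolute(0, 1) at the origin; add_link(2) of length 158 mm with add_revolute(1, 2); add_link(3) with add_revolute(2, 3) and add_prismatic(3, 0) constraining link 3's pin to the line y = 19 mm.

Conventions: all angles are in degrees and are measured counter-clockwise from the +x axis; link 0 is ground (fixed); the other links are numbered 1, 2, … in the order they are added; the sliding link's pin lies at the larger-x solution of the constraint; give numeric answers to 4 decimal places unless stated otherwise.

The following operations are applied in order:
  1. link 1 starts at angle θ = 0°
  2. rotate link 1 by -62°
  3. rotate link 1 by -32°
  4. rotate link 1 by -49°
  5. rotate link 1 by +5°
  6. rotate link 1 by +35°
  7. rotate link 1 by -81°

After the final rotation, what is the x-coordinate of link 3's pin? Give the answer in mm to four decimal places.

geometry: r = 30 mm, L = 158 mm, e = 19 mm; θ starts at 0°
rotate link 1 by -62°: θ ← 0° -62° = -62°
rotate link 1 by -32°: θ ← -62° -32° = -94°
rotate link 1 by -49°: θ ← -94° -49° = -143°
rotate link 1 by +5°: θ ← -143° +5° = -138°
rotate link 1 by +35°: θ ← -138° +35° = -103°
rotate link 1 by -81°: θ ← -103° -81° = -184°
crank pin P = (r cos θ, r sin θ) = (-29.926922, 2.092694)
h = r sin θ − e = 2.092694 − 19 = -16.907306
x = r cos θ + √(L² − h²) = -29.926922 + 157.092785 = 127.165863

127.1659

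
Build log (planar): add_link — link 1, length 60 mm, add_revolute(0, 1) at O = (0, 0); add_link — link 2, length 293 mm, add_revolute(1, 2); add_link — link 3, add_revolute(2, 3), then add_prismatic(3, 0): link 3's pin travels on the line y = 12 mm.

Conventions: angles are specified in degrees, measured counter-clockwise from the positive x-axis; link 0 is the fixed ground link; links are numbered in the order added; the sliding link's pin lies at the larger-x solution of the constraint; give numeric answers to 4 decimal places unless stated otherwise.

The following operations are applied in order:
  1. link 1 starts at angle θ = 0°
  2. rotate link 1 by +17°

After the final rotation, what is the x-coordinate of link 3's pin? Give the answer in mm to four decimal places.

geometry: r = 60 mm, L = 293 mm, e = 12 mm; θ starts at 0°
rotate link 1 by +17°: θ ← 0° +17° = 17°
crank pin P = (r cos θ, r sin θ) = (57.378285, 17.542302)
h = r sin θ − e = 17.542302 − 12 = 5.542302
x = r cos θ + √(L² − h²) = 57.378285 + 292.947577 = 350.325862

350.3259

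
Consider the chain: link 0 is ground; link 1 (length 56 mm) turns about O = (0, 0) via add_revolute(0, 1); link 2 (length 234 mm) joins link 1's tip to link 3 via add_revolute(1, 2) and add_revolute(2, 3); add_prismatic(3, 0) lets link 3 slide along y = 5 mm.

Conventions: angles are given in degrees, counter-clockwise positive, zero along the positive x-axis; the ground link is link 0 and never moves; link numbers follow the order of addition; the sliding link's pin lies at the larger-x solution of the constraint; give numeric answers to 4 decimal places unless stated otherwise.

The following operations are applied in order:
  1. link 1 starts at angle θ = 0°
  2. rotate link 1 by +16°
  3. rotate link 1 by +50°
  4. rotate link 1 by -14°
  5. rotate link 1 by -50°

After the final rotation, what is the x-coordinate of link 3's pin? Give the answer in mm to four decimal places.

geometry: r = 56 mm, L = 234 mm, e = 5 mm; θ starts at 0°
rotate link 1 by +16°: θ ← 0° +16° = 16°
rotate link 1 by +50°: θ ← 16° +50° = 66°
rotate link 1 by -14°: θ ← 66° -14° = 52°
rotate link 1 by -50°: θ ← 52° -50° = 2°
crank pin P = (r cos θ, r sin θ) = (55.965886, 1.954372)
h = r sin θ − e = 1.954372 − 5 = -3.045628
x = r cos θ + √(L² − h²) = 55.965886 + 233.980179 = 289.946065

289.9461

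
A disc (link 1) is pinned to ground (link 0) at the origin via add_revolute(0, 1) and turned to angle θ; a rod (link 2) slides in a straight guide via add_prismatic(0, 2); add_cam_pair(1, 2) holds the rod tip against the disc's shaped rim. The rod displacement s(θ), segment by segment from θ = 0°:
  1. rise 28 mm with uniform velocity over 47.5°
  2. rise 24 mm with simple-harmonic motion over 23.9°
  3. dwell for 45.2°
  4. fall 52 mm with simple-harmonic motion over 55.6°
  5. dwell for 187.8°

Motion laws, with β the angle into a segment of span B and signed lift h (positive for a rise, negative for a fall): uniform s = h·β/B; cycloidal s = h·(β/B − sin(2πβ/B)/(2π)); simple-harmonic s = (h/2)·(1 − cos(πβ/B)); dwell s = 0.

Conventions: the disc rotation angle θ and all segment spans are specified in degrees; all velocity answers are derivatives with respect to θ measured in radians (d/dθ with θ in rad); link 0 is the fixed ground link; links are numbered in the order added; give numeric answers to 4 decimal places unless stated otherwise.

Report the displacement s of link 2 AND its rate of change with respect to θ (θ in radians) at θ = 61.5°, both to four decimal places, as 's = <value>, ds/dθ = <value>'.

segment 1 (0° to 47.5°, uniform, h = 28) is passed completely: s = 0.0000 + (28) = 28.0000
θ = 61.5° falls in segment 2 (47.5° to 71.4°, simple-harmonic, h = 24): β = 61.5 − 47.5 = 14°, B = 23.9°; Δs = 24/2·(1 − cos(π·0.5858)) = 15.1946; s = 28.0000 + 15.1946 = 43.1946
velocity in seg [47.5°–71.4°] (simple-harmonic), θ in radians: β = 14° = 0.2443 rad, B = 23.9° = 0.4171 rad; ds/dθ = (πh/(2B)) sin(πβ/B) = (π·24/(2·0.4171)) sin(π·0.5858) = 87.115140 mm/rad

s = 43.1946, ds/dθ = 87.1151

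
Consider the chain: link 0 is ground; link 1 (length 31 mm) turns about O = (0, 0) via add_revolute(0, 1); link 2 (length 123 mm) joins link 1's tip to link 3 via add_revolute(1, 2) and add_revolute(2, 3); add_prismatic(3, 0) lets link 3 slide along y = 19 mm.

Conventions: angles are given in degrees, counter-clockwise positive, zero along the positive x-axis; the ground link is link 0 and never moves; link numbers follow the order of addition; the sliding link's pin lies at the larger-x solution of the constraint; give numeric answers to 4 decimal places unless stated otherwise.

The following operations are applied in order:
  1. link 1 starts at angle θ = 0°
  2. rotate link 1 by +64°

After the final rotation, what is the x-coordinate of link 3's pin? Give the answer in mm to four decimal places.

geometry: r = 31 mm, L = 123 mm, e = 19 mm; θ starts at 0°
rotate link 1 by +64°: θ ← 0° +64° = 64°
crank pin P = (r cos θ, r sin θ) = (13.589506, 27.862615)
h = r sin θ − e = 27.862615 − 19 = 8.862615
x = r cos θ + √(L² − h²) = 13.589506 + 122.680292 = 136.269798

136.2698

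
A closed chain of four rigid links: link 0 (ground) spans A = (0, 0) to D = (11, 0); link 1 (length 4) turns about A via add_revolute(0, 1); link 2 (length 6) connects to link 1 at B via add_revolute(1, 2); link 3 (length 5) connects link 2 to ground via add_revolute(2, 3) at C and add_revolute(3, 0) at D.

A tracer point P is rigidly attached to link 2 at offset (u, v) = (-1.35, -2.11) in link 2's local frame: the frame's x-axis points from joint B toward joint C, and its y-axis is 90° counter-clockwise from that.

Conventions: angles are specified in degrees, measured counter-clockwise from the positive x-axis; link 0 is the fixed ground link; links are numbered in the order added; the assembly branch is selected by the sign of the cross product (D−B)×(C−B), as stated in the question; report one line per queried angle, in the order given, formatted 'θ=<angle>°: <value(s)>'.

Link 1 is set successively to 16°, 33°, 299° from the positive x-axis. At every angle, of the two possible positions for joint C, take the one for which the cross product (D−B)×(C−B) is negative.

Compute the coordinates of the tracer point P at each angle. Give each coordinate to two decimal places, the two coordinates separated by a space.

A=(0,0), D=(11.00,0)
θ=16°: B = A + 4.00·(cos16°, sin16°) = (3.8450, 1.1025)
θ=16°: |BD| = 7.2394
θ=16°: circle(B,6.00) ∩ circle(D,5.00): a=4.3794, h=4.1013
θ=16°:   candidates: C₊=(8.7980,4.4890) cross=29.691; C₋=(7.5488,-3.6179) cross=-29.691
θ=16°:   branch - wants cross < 0 → take C=(7.5488,-3.6179) (cross=-29.691)
θ=16°: ex = (C−B)/|BC| = (0.6173,-0.7867); ey = (0.7867,0.6173)
θ=16°: P = B + -1.35·ex + -2.11·ey = (1.3517,0.8622)
θ=33°: B = A + 4.00·(cos33°, sin33°) = (3.3547, 2.1786)
θ=33°: |BD| = 7.9497
θ=33°: circle(B,6.00) ∩ circle(D,5.00): a=4.6667, h=3.7712
θ=33°:   candidates: C₊=(8.8762,4.5265) cross=29.980; C₋=(6.8092,-2.7272) cross=-29.980
θ=33°:   branch - wants cross < 0 → take C=(6.8092,-2.7272) (cross=-29.980)
θ=33°: ex = (C−B)/|BC| = (0.5758,-0.8176); ey = (0.8176,0.5758)
θ=33°: P = B + -1.35·ex + -2.11·ey = (0.8522,2.0675)
θ=299°: B = A + 4.00·(cos299°, sin299°) = (1.9392, -3.4985)
θ=299°: |BD| = 9.7127
θ=299°: circle(B,6.00) ∩ circle(D,5.00): a=5.4226, h=2.5681
θ=299°:   candidates: C₊=(6.0729,0.8505) cross=24.943; C₋=(7.9229,-3.9410) cross=-24.943
θ=299°:   branch - wants cross < 0 → take C=(7.9229,-3.9410) (cross=-24.943)
θ=299°: ex = (C−B)/|BC| = (0.9973,-0.0738); ey = (0.0738,0.9973)
θ=299°: P = B + -1.35·ex + -2.11·ey = (0.4373,-5.5032)

θ=16°: 1.35 0.86
θ=33°: 0.85 2.07
θ=299°: 0.44 -5.50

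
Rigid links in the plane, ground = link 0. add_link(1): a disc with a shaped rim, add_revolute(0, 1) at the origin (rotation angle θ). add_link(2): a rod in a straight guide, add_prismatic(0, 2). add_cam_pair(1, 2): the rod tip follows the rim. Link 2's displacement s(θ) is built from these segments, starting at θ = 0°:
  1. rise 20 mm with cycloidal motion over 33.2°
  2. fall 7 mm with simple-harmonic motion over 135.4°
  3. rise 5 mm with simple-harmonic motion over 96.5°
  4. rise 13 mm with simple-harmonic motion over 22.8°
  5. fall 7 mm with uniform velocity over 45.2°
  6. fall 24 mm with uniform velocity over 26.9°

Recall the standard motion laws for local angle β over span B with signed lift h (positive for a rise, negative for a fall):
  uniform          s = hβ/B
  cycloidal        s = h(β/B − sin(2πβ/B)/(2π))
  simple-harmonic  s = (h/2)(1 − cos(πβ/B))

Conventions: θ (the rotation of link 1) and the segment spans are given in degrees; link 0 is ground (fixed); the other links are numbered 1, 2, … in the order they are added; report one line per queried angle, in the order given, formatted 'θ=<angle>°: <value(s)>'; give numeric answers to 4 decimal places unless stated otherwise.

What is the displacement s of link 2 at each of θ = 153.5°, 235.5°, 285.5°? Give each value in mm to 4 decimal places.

segment 1 (0° to 33.2°, cycloidal, h = 20) is passed completely: s = 0.0000 + (20) = 20.0000
θ = 153.5° falls in segment 2 (33.2° to 168.6°, simple-harmonic, h = -7): β = 153.5 − 33.2 = 120.3°, B = 135.4°; Δs = -7/2·(1 − cos(π·0.8885)) = -6.7874; s = 20.0000 − 6.7874 = 13.2126
segment 2 (33.2° to 168.6°, simple-harmonic, h = -7) is passed completely: s = 20.0000 + (-7) = 13.0000
θ = 235.5° falls in segment 3 (168.6° to 265.1°, simple-harmonic, h = 5): β = 235.5 − 168.6 = 66.9°, B = 96.5°; Δs = 5/2·(1 − cos(π·0.6933)) = 3.9263; s = 13.0000 + 3.9263 = 16.9263
segment 3 (168.6° to 265.1°, simple-harmonic, h = 5) is passed completely: s = 13.0000 + (5) = 18.0000
θ = 285.5° falls in segment 4 (265.1° to 287.9°, simple-harmonic, h = 13): β = 285.5 − 265.1 = 20.4°, B = 22.8°; Δs = 13/2·(1 − cos(π·0.8947)) = 12.6478; s = 18.0000 + 12.6478 = 30.6478

θ=153.5°: 13.2126
θ=235.5°: 16.9263
θ=285.5°: 30.6478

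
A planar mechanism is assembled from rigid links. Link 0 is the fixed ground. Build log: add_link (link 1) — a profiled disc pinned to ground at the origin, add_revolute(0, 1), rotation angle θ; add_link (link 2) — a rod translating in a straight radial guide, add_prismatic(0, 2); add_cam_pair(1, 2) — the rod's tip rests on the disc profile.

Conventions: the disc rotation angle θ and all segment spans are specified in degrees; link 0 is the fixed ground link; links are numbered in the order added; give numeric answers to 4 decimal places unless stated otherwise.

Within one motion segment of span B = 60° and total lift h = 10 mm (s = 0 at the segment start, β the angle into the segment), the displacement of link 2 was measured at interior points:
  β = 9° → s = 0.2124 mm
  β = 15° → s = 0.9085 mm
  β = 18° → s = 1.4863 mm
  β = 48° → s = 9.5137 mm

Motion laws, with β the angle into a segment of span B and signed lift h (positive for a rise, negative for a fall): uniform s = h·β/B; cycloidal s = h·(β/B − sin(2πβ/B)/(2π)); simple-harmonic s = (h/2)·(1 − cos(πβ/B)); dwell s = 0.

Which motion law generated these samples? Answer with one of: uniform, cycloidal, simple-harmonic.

candidates at β/B = r: uniform s = h·r (linear in β); cycloidal s = h·(r − sin(2πr)/(2π)); simple-harmonic s = (h/2)(1 − cos(πr))
β=9°: printed 0.2124 | uniform 1.5000, cycloidal 0.2124, simple-harmonic 0.5450
β=15°: printed 0.9085 | uniform 2.5000, cycloidal 0.9085, simple-harmonic 1.4645
β=18°: printed 1.4863 | uniform 3.0000, cycloidal 1.4863, simple-harmonic 2.0611
β=48°: printed 9.5137 | uniform 8.0000, cycloidal 9.5137, simple-harmonic 9.0451
only one law matches every sample → cycloidal

cycloidal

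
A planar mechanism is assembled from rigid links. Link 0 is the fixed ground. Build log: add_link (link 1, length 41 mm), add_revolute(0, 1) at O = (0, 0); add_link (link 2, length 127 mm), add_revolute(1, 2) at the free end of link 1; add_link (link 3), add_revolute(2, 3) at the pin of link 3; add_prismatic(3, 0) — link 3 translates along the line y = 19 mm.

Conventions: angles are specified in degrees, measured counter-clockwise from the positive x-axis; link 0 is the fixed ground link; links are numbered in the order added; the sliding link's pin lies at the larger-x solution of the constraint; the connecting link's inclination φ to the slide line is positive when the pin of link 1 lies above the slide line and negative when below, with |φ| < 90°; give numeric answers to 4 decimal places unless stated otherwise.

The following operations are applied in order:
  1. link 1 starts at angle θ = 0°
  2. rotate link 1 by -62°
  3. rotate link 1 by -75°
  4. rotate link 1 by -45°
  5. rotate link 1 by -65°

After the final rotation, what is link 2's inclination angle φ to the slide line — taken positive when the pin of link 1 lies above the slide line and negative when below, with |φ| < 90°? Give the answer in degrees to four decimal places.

geometry: r = 41 mm, L = 127 mm, e = 19 mm; θ starts at 0°
rotate link 1 by -62°: θ ← 0° -62° = -62°
rotate link 1 by -75°: θ ← -62° -75° = -137°
rotate link 1 by -45°: θ ← -137° -45° = -182°
rotate link 1 by -65°: θ ← -182° -65° = -247°
h = r sin θ − e = 37.740699 − 19 = 18.740699
sin φ = h / L = 18.740699 / 127 = 0.14756456
φ = arcsin(0.14756456) = 8.485815°

8.4858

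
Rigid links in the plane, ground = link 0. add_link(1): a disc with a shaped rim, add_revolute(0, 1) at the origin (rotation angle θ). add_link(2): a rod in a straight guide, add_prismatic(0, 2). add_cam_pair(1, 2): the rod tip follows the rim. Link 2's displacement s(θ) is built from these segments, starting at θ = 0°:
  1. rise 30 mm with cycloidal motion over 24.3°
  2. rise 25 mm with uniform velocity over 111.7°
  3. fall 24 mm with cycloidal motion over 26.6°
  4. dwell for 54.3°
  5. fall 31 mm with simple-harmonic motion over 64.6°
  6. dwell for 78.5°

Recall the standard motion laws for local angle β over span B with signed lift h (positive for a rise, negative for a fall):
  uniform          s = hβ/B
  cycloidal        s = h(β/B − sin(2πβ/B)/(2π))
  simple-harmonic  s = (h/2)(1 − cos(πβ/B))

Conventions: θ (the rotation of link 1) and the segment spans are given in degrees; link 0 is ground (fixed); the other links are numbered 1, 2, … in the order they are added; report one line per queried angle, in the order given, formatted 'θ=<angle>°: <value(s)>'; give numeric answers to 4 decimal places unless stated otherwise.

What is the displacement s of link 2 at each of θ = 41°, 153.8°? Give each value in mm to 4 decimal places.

segment 1 (0° to 24.3°, cycloidal, h = 30) is passed completely: s = 0.0000 + (30) = 30.0000
θ = 41° falls in segment 2 (24.3° to 136°, uniform, h = 25): β = 41 − 24.3 = 16.7°, B = 111.7°; Δs = 25·16.7/111.7 = 3.7377; s = 30.0000 + 3.7377 = 33.7377
segment 2 (24.3° to 136°, uniform, h = 25) is passed completely: s = 30.0000 + (25) = 55.0000
θ = 153.8° falls in segment 3 (136° to 162.6°, cycloidal, h = -24): β = 153.8 − 136 = 17.8°, B = 26.6°; Δs = -24·(0.6692 − sin(2π·0.6692)/(2π)) = -19.3978; s = 55.0000 − 19.3978 = 35.6022

θ=41°: 33.7377
θ=153.8°: 35.6022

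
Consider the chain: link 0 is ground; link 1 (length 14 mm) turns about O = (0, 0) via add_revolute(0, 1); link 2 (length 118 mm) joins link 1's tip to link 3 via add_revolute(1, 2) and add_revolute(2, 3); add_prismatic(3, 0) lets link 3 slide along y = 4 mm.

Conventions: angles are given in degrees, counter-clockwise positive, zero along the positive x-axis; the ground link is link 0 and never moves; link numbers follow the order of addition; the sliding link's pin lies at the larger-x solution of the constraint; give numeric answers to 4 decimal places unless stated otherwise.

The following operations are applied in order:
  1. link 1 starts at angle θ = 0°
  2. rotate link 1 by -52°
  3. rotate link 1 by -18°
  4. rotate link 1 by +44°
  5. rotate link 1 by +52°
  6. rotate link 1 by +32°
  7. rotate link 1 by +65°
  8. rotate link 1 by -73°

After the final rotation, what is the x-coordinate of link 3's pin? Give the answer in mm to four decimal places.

geometry: r = 14 mm, L = 118 mm, e = 4 mm; θ starts at 0°
rotate link 1 by -52°: θ ← 0° -52° = -52°
rotate link 1 by -18°: θ ← -52° -18° = -70°
rotate link 1 by +44°: θ ← -70° +44° = -26°
rotate link 1 by +52°: θ ← -26° +52° = 26°
rotate link 1 by +32°: θ ← 26° +32° = 58°
rotate link 1 by +65°: θ ← 58° +65° = 123°
rotate link 1 by -73°: θ ← 123° -73° = 50°
crank pin P = (r cos θ, r sin θ) = (8.999027, 10.724622)
h = r sin θ − e = 10.724622 − 4 = 6.724622
x = r cos θ + √(L² − h²) = 8.999027 + 117.808232 = 126.807258

126.8073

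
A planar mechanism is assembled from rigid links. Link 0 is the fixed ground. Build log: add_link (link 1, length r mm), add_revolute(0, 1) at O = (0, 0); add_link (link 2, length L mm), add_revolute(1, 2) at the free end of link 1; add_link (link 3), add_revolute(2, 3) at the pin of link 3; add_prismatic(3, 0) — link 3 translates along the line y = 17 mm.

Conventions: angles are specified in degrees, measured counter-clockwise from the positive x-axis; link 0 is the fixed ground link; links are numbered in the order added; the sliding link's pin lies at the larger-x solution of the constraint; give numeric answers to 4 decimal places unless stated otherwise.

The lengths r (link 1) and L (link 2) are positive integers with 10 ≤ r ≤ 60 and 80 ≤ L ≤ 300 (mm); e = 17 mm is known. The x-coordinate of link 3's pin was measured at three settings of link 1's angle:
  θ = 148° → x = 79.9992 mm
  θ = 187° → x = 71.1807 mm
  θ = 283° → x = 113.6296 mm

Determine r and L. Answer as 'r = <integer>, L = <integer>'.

constraint per measurement: (x − r cos θ)² + (r sin θ − e)² = L²
subtracting the θ₁ and θ₂ equations cancels the r² and L² terms:
r = (x₁² − x₂²) / (2[(x₁cos θ₁ + e sin θ₁) − (x₂cos θ₂ + e sin θ₂)]) = 47.9997 → r = 48
L² = (x₁ − r cos θ₁)² + (r sin θ₁ − e)² = 14640.9880 → L = 121.0000 → L = 121
check at θ₃=283°: x = 113.6296 (printed 113.6296) ✓

r = 48, L = 121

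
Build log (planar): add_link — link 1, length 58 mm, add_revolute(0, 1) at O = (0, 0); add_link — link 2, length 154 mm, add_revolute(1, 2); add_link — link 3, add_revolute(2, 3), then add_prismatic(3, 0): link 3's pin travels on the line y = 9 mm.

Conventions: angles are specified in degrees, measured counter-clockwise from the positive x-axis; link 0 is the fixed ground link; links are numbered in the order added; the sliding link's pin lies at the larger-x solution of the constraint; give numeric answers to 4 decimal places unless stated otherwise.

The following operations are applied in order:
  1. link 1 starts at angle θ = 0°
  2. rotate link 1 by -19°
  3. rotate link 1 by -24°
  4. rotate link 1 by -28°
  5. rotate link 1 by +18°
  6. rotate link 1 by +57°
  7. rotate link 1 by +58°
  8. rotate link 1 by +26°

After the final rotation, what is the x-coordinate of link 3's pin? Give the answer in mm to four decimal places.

geometry: r = 58 mm, L = 154 mm, e = 9 mm; θ starts at 0°
rotate link 1 by -19°: θ ← 0° -19° = -19°
rotate link 1 by -24°: θ ← -19° -24° = -43°
rotate link 1 by -28°: θ ← -43° -28° = -71°
rotate link 1 by +18°: θ ← -71° +18° = -53°
rotate link 1 by +57°: θ ← -53° +57° = 4°
rotate link 1 by +58°: θ ← 4° +58° = 62°
rotate link 1 by +26°: θ ← 62° +26° = 88°
crank pin P = (r cos θ, r sin θ) = (2.024171, 57.964668)
h = r sin θ − e = 57.964668 − 9 = 48.964668
x = r cos θ + √(L² − h²) = 2.024171 + 146.008429 = 148.032600

148.0326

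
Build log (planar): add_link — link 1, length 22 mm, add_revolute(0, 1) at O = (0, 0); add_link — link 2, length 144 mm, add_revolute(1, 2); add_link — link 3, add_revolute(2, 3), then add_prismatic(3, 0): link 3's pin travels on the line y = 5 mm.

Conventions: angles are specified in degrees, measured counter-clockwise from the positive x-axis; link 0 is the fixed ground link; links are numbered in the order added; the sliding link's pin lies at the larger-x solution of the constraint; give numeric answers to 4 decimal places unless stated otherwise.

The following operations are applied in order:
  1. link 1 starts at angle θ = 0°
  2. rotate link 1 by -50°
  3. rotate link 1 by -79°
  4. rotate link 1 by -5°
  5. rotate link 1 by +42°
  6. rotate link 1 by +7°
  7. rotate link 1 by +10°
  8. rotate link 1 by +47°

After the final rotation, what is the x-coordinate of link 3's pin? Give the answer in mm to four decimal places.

geometry: r = 22 mm, L = 144 mm, e = 5 mm; θ starts at 0°
rotate link 1 by -50°: θ ← 0° -50° = -50°
rotate link 1 by -79°: θ ← -50° -79° = -129°
rotate link 1 by -5°: θ ← -129° -5° = -134°
rotate link 1 by +42°: θ ← -134° +42° = -92°
rotate link 1 by +7°: θ ← -92° +7° = -85°
rotate link 1 by +10°: θ ← -85° +10° = -75°
rotate link 1 by +47°: θ ← -75° +47° = -28°
crank pin P = (r cos θ, r sin θ) = (19.424847, -10.328374)
h = r sin θ − e = -10.328374 − 5 = -15.328374
x = r cos θ + √(L² − h²) = 19.424847 + 143.181846 = 162.606693

162.6067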